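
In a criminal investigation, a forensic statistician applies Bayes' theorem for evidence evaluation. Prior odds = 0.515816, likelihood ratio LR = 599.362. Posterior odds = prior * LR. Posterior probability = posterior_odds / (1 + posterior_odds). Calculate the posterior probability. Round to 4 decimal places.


Bayesian evidence evaluation:
Posterior odds = prior_odds * LR = 0.515816 * 599.362 = 309.1605
Posterior probability = posterior_odds / (1 + posterior_odds)
= 309.1605 / (1 + 309.1605)
= 309.1605 / 310.1605
= 0.9968

0.9968


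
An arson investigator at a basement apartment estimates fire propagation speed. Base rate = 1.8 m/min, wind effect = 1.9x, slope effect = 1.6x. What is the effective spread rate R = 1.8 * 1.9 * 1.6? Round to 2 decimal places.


Fire spread rate calculation:
R = R0 * wind_factor * slope_factor
= 1.8 * 1.9 * 1.6
= 3.42 * 1.6
= 5.47 m/min

5.47


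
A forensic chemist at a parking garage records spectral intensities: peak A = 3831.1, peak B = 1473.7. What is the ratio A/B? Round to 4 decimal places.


Spectral peak ratio:
Peak A = 3831.1 counts
Peak B = 1473.7 counts
Ratio = 3831.1 / 1473.7 = 2.5996

2.5996


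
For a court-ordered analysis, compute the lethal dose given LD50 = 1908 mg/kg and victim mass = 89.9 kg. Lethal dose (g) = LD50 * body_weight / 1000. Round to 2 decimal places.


Lethal dose calculation:
Lethal dose = LD50 * body_weight / 1000
= 1908 * 89.9 / 1000
= 171529.2 / 1000
= 171.53 g

171.53


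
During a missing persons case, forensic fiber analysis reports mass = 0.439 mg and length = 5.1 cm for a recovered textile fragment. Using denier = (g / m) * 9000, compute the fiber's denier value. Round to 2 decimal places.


Denier calculation:
Mass in grams = 0.439 mg / 1000 = 0.000439 g
Length in meters = 5.1 cm / 100 = 0.051 m
Linear density = mass / length = 0.000439 / 0.051 = 0.00860784 g/m
Denier = (g/m) * 9000 = 0.00860784 * 9000 = 77.47

77.47


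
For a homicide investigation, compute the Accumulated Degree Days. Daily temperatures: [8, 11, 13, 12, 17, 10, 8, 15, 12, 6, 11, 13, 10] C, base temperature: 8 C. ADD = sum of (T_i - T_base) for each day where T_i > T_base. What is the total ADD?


Computing ADD day by day:
Day 1: max(0, 8 - 8) = 0
Day 2: max(0, 11 - 8) = 3
Day 3: max(0, 13 - 8) = 5
Day 4: max(0, 12 - 8) = 4
Day 5: max(0, 17 - 8) = 9
Day 6: max(0, 10 - 8) = 2
Day 7: max(0, 8 - 8) = 0
Day 8: max(0, 15 - 8) = 7
Day 9: max(0, 12 - 8) = 4
Day 10: max(0, 6 - 8) = 0
Day 11: max(0, 11 - 8) = 3
Day 12: max(0, 13 - 8) = 5
Day 13: max(0, 10 - 8) = 2
Total ADD = 44

44


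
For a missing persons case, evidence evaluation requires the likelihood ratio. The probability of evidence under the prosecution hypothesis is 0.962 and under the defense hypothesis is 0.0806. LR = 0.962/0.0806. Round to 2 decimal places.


Likelihood ratio calculation:
LR = P(E|Hp) / P(E|Hd)
LR = 0.962 / 0.0806
LR = 11.94

11.94


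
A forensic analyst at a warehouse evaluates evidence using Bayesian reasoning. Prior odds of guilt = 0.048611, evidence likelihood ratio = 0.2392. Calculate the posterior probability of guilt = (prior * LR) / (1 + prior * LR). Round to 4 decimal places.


Bayesian evidence evaluation:
Posterior odds = prior_odds * LR = 0.048611 * 0.2392 = 0.01162775
Posterior probability = posterior_odds / (1 + posterior_odds)
= 0.01162775 / (1 + 0.01162775)
= 0.01162775 / 1.01162775
= 0.0115

0.0115


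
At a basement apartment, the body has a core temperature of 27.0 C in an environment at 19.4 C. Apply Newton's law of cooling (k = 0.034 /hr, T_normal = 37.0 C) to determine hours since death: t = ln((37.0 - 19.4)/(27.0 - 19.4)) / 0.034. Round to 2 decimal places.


Using Newton's law of cooling:
t = ln((T_normal - T_ambient) / (T_body - T_ambient)) / k
T_normal - T_ambient = 17.6
T_body - T_ambient = 7.6
Ratio = 2.315789
ln(ratio) = 0.83975
t = 0.83975 / 0.034 = 24.70 hours

24.70


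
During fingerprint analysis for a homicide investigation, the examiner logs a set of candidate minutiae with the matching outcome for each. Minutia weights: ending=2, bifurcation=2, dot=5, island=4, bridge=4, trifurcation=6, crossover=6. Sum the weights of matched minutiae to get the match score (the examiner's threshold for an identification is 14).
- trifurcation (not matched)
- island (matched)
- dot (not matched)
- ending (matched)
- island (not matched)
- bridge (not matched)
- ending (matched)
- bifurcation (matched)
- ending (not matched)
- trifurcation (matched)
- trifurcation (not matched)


Weighted minutiae match score:
  trifurcation: not matched, +0
  island: matched, +4 (running total 4)
  dot: not matched, +0
  ending: matched, +2 (running total 6)
  island: not matched, +0
  bridge: not matched, +0
  ending: matched, +2 (running total 8)
  bifurcation: matched, +2 (running total 10)
  ending: not matched, +0
  trifurcation: matched, +6 (running total 16)
  trifurcation: not matched, +0
Total score = 16
Threshold = 14; verdict = identification

16


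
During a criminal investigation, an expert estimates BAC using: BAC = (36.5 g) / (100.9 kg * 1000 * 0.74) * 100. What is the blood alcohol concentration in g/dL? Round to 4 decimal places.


Applying the Widmark formula:
BAC = (dose_g / (body_wt * 1000 * r)) * 100
Denominator = 100.9 * 1000 * 0.74 = 74666
BAC = (36.5 / 74666) * 100
BAC = 0.0489 g/dL

0.0489


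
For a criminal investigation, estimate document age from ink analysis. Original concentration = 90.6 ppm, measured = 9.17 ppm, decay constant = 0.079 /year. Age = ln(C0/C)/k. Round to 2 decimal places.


Document age estimation:
C0/C = 90.6 / 9.17 = 9.880044
ln(C0/C) = 2.290517
t = 2.290517 / 0.079 = 28.99 years

28.99


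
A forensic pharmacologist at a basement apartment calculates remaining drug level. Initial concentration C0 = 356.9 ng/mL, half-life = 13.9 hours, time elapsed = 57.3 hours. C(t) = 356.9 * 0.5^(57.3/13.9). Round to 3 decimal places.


Drug concentration decay:
Number of half-lives = t / t_half = 57.3 / 13.9 = 4.122302
Decay factor = 0.5^4.122302 = 0.05742003
C(t) = 356.9 * 0.05742003 = 20.493 ng/mL

20.493


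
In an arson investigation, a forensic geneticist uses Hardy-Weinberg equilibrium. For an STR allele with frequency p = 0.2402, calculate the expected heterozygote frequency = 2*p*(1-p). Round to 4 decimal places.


Hardy-Weinberg heterozygote frequency:
q = 1 - p = 1 - 0.2402 = 0.7598
2pq = 2 * 0.2402 * 0.7598 = 0.3650

0.3650


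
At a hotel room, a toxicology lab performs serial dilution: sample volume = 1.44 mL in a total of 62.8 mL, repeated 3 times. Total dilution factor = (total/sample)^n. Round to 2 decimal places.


Dilution factor calculation:
Single dilution = V_total / V_sample = 62.8 / 1.44 ≈ 43.611111
Number of dilutions = 3
Total DF = (62.8 / 1.44)^3 (full precision, rounded at the end) = 82945.24

82945.24


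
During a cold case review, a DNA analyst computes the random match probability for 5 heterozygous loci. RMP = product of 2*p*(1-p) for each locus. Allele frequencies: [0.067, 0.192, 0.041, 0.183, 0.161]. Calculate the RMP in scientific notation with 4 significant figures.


Computing RMP for 5 loci:
Locus 1: 2 * 0.067 * 0.933 = 0.125022
Locus 2: 2 * 0.192 * 0.808 = 0.310272
Locus 3: 2 * 0.041 * 0.959 = 0.078638
Locus 4: 2 * 0.183 * 0.817 = 0.299022
Locus 5: 2 * 0.161 * 0.839 = 0.270158
RMP = 2.464e-04

2.464e-04


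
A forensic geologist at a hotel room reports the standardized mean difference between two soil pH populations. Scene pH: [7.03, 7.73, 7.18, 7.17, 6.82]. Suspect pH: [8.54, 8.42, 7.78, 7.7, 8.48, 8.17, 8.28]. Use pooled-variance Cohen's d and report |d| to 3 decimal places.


Pooled-variance Cohen's d for soil pH comparison:
Scene mean = 35.93 / 5 = 7.186
Suspect mean = 57.37 / 7 = 8.195714
Scene sample variance s_s^2 = 0.11363
Suspect sample variance s_c^2 = 0.112662
Pooled variance = ((n_s-1)*s_s^2 + (n_c-1)*s_c^2) / (n_s + n_c - 2) = 0.113049
Pooled SD = sqrt(0.113049) = 0.336228
Mean difference = -1.009714
|d| = |-1.009714| / 0.336228 = 3.003

3.003


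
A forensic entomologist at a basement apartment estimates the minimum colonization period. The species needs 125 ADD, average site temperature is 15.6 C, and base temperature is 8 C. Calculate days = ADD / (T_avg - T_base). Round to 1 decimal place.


Insect development time:
Effective temperature = avg_temp - T_base = 15.6 - 8 = 7.6 C
Days = ADD / effective_temp = 125 / 7.6 = 16.4 days

16.4


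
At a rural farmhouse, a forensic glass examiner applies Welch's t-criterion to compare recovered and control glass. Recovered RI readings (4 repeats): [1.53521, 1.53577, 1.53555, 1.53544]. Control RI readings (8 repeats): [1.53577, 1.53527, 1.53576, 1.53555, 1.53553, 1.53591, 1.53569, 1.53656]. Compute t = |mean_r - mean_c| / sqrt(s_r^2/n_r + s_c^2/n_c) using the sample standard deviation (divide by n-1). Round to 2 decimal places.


Welch's t-criterion for glass RI comparison:
Recovered mean = sum / n_r = 6.14197 / 4 = 1.5354925
Control mean = sum / n_c = 12.28604 / 8 = 1.535755
Recovered sample variance s_r^2 = 5.42917e-08
Control sample variance s_c^2 = 1.43486e-07
Welch SE (unpooled) = sqrt(s_r^2/n_r + s_c^2/n_c) = sqrt(1.35729e-08 + 1.79357e-08) = sqrt(3.15086e-08) = 0.000177507
|mean_r - mean_c| = 0.0002625
t = 0.0002625 / 0.000177507 = 1.48

1.48


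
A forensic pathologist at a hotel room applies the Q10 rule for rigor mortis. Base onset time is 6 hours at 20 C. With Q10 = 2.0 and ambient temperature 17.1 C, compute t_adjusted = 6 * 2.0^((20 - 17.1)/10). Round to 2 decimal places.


Rigor mortis time adjustment:
Exponent = (T_ref - T_actual) / 10 = (20 - 17.1) / 10 = 0.29
Q10 factor = 2.0^0.29 = 1.22264
t_adjusted = 6 * 1.22264 = 7.34 hours

7.34


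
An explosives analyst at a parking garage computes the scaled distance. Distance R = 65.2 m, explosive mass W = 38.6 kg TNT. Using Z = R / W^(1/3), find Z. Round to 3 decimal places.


Scaled distance calculation:
W^(1/3) = 38.6^(1/3) = 3.379578
Z = R / W^(1/3) = 65.2 / 3.379578
Z = 19.292 m/kg^(1/3)

19.292


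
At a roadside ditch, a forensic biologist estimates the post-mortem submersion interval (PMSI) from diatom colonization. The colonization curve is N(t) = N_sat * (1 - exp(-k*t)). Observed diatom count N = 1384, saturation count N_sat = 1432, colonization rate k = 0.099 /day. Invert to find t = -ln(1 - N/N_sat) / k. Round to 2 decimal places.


PMSI from diatom colonization curve:
N / N_sat = 1384 / 1432 = 0.96648
1 - N/N_sat = 0.03352
ln(1 - N/N_sat) = -3.395613
t = -ln(1 - N/N_sat) / k = -(-3.395613) / 0.099 = 34.30 days

34.30


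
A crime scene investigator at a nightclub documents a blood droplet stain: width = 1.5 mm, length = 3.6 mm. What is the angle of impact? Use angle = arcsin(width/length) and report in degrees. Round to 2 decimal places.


Blood spatter impact angle calculation:
width / length = 1.5 / 3.6 = 0.416667
angle = arcsin(0.416667)
angle = 24.62 degrees

24.62


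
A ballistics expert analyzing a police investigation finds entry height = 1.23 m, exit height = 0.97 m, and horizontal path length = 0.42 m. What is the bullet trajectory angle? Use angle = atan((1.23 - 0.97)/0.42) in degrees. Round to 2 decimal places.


Bullet trajectory angle:
Height difference = 1.23 - 0.97 = 0.26 m
angle = atan(0.26 / 0.42)
angle = atan(0.619048)
angle = 31.76 degrees

31.76


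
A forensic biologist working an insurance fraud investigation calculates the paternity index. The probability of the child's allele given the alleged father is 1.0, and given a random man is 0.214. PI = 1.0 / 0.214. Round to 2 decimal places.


Paternity Index calculation:
PI = P(allele|father) / P(allele|random)
PI = 1.0 / 0.214
PI = 4.67

4.67


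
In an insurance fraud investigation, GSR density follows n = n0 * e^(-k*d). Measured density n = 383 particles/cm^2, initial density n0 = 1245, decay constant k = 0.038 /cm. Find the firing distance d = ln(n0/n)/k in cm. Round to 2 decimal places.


GSR distance calculation:
n0/n = 1245 / 383 = 3.250653
ln(n0/n) = 1.178856
d = 1.178856 / 0.038 = 31.02 cm

31.02


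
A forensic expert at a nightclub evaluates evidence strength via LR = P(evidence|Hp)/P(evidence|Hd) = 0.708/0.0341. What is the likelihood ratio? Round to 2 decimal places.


Likelihood ratio calculation:
LR = P(E|Hp) / P(E|Hd)
LR = 0.708 / 0.0341
LR = 20.76

20.76


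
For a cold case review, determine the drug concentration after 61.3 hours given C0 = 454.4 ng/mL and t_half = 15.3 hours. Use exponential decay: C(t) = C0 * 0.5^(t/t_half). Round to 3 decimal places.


Drug concentration decay:
Number of half-lives = t / t_half = 61.3 / 15.3 = 4.006536
Decay factor = 0.5^4.006536 = 0.06221749
C(t) = 454.4 * 0.06221749 = 28.272 ng/mL

28.272


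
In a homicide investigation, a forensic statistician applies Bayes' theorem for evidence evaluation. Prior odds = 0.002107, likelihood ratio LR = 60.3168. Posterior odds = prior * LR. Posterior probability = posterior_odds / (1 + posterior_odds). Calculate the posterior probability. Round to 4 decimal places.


Bayesian evidence evaluation:
Posterior odds = prior_odds * LR = 0.002107 * 60.3168 = 0.1270875
Posterior probability = posterior_odds / (1 + posterior_odds)
= 0.1270875 / (1 + 0.1270875)
= 0.1270875 / 1.1270875
= 0.1128

0.1128


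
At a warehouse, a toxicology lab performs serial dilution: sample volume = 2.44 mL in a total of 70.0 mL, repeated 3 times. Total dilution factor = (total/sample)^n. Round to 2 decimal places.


Dilution factor calculation:
Single dilution = V_total / V_sample = 70.0 / 2.44 ≈ 28.688525
Number of dilutions = 3
Total DF = (70.0 / 2.44)^3 (full precision, rounded at the end) = 23611.56

23611.56


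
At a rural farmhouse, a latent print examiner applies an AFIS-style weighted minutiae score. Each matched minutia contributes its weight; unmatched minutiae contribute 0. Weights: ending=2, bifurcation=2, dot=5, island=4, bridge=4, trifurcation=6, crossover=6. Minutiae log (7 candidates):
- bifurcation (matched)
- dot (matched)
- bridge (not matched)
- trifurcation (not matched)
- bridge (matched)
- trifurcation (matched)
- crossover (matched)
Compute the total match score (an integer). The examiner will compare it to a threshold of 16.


Weighted minutiae match score:
  bifurcation: matched, +2 (running total 2)
  dot: matched, +5 (running total 7)
  bridge: not matched, +0
  trifurcation: not matched, +0
  bridge: matched, +4 (running total 11)
  trifurcation: matched, +6 (running total 17)
  crossover: matched, +6 (running total 23)
Total score = 23
Threshold = 16; verdict = identification

23


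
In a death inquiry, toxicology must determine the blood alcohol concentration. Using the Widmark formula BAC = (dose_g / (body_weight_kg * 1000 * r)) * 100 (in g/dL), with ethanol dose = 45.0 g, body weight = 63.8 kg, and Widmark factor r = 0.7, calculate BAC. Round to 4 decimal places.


Applying the Widmark formula:
BAC = (dose_g / (body_wt * 1000 * r)) * 100
Denominator = 63.8 * 1000 * 0.7 = 44660
BAC = (45.0 / 44660) * 100
BAC = 0.1008 g/dL

0.1008


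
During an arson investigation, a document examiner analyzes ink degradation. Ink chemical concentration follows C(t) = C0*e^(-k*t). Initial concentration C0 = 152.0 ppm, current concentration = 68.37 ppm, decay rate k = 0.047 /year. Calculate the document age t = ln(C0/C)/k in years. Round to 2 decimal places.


Document age estimation:
C0/C = 152.0 / 68.37 = 2.223197
ln(C0/C) = 0.798946
t = 0.798946 / 0.047 = 17.00 years

17.00


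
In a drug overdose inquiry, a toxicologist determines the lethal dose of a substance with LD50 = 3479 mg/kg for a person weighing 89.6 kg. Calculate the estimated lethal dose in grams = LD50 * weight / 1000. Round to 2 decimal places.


Lethal dose calculation:
Lethal dose = LD50 * body_weight / 1000
= 3479 * 89.6 / 1000
= 311718.4 / 1000
= 311.72 g

311.72


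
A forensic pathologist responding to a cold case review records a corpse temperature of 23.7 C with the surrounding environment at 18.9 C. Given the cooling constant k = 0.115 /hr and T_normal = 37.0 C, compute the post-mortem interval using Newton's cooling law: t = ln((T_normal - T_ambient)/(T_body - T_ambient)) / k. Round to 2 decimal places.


Using Newton's law of cooling:
t = ln((T_normal - T_ambient) / (T_body - T_ambient)) / k
T_normal - T_ambient = 18.1
T_body - T_ambient = 4.8
Ratio = 3.770833
ln(ratio) = 1.327296
t = 1.327296 / 0.115 = 11.54 hours

11.54


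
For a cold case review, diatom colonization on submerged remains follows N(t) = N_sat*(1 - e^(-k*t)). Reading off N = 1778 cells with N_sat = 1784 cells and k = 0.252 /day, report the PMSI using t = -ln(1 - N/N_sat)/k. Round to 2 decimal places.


PMSI from diatom colonization curve:
N / N_sat = 1778 / 1784 = 0.996637
1 - N/N_sat = 0.003363
ln(1 - N/N_sat) = -5.694922
t = -ln(1 - N/N_sat) / k = -(-5.694922) / 0.252 = 22.60 days

22.60


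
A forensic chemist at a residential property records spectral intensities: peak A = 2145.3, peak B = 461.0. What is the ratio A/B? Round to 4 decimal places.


Spectral peak ratio:
Peak A = 2145.3 counts
Peak B = 461.0 counts
Ratio = 2145.3 / 461.0 = 4.6536

4.6536


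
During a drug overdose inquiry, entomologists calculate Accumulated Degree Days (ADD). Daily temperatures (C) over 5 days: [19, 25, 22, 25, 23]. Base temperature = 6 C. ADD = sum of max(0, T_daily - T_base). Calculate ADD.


Computing ADD day by day:
Day 1: max(0, 19 - 6) = 13
Day 2: max(0, 25 - 6) = 19
Day 3: max(0, 22 - 6) = 16
Day 4: max(0, 25 - 6) = 19
Day 5: max(0, 23 - 6) = 17
Total ADD = 84

84


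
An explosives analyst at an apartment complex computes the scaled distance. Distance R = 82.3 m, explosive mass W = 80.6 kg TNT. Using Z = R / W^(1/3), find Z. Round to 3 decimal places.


Scaled distance calculation:
W^(1/3) = 80.6^(1/3) = 4.319615
Z = R / W^(1/3) = 82.3 / 4.319615
Z = 19.053 m/kg^(1/3)

19.053


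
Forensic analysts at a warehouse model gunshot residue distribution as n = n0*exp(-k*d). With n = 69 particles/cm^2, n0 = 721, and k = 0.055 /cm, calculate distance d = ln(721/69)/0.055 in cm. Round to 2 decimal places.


GSR distance calculation:
n0/n = 721 / 69 = 10.449275
ln(n0/n) = 2.346533
d = 2.346533 / 0.055 = 42.66 cm

42.66


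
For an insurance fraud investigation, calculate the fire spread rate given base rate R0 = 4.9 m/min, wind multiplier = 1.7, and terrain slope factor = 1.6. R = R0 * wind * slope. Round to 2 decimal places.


Fire spread rate calculation:
R = R0 * wind_factor * slope_factor
= 4.9 * 1.7 * 1.6
= 8.33 * 1.6
= 13.33 m/min

13.33


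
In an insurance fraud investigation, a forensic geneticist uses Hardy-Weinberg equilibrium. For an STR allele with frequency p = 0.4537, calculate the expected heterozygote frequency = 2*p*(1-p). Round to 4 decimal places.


Hardy-Weinberg heterozygote frequency:
q = 1 - p = 1 - 0.4537 = 0.5463
2pq = 2 * 0.4537 * 0.5463 = 0.4957

0.4957


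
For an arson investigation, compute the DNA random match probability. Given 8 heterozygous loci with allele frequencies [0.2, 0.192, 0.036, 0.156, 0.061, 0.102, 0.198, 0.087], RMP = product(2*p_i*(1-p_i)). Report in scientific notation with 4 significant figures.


Computing RMP for 8 loci:
Locus 1: 2 * 0.2 * 0.8 = 0.32
Locus 2: 2 * 0.192 * 0.808 = 0.310272
Locus 3: 2 * 0.036 * 0.964 = 0.069408
Locus 4: 2 * 0.156 * 0.844 = 0.263328
Locus 5: 2 * 0.061 * 0.939 = 0.114558
Locus 6: 2 * 0.102 * 0.898 = 0.183192
Locus 7: 2 * 0.198 * 0.802 = 0.317592
Locus 8: 2 * 0.087 * 0.913 = 0.158862
RMP = 1.921e-06

1.921e-06


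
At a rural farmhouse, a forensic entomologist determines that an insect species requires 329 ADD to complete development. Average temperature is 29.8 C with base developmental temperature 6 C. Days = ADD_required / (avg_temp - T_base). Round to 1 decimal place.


Insect development time:
Effective temperature = avg_temp - T_base = 29.8 - 6 = 23.8 C
Days = ADD / effective_temp = 329 / 23.8 = 13.8 days

13.8


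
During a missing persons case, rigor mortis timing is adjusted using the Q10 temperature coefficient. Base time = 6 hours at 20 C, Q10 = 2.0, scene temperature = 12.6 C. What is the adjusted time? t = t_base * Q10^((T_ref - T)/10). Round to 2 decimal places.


Rigor mortis time adjustment:
Exponent = (T_ref - T_actual) / 10 = (20 - 12.6) / 10 = 0.74
Q10 factor = 2.0^0.74 = 1.67018
t_adjusted = 6 * 1.67018 = 10.02 hours

10.02


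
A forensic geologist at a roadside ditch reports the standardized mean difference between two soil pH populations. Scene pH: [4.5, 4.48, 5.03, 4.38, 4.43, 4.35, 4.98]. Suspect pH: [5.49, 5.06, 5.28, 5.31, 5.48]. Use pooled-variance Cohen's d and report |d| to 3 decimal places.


Pooled-variance Cohen's d for soil pH comparison:
Scene mean = 32.15 / 7 = 4.592857
Suspect mean = 26.62 / 5 = 5.324
Scene sample variance s_s^2 = 0.08219
Suspect sample variance s_c^2 = 0.03093
Pooled variance = ((n_s-1)*s_s^2 + (n_c-1)*s_c^2) / (n_s + n_c - 2) = 0.061686
Pooled SD = sqrt(0.061686) = 0.248367
Mean difference = -0.731143
|d| = |-0.731143| / 0.248367 = 2.944

2.944


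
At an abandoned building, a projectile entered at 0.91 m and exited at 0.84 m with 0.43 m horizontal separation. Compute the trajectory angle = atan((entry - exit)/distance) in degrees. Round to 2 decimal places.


Bullet trajectory angle:
Height difference = 0.91 - 0.84 = 0.07 m
angle = atan(0.07 / 0.43)
angle = atan(0.162791)
angle = 9.25 degrees

9.25


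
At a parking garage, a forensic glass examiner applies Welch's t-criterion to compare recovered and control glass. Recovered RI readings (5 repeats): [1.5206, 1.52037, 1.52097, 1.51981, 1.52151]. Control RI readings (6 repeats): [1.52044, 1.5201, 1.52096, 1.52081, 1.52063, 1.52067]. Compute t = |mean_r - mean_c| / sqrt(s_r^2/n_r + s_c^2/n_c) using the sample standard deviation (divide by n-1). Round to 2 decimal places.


Welch's t-criterion for glass RI comparison:
Recovered mean = sum / n_r = 7.60326 / 5 = 1.520652
Control mean = sum / n_c = 9.12361 / 6 = 1.5206017
Recovered sample variance s_r^2 = 4.0712e-07
Control sample variance s_c^2 = 9.10167e-08
Welch SE (unpooled) = sqrt(s_r^2/n_r + s_c^2/n_c) = sqrt(8.1424e-08 + 1.51694e-08) = sqrt(9.65934e-08) = 0.000310795
|mean_r - mean_c| = 5.03333e-05
t = 5.03333e-05 / 0.000310795 = 0.16

0.16


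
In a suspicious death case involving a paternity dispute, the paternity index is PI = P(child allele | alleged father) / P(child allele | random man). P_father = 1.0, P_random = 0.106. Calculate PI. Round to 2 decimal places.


Paternity Index calculation:
PI = P(allele|father) / P(allele|random)
PI = 1.0 / 0.106
PI = 9.43

9.43


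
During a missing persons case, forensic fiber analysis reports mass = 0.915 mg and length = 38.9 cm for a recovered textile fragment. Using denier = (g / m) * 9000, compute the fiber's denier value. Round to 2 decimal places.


Denier calculation:
Mass in grams = 0.915 mg / 1000 = 0.000915 g
Length in meters = 38.9 cm / 100 = 0.389 m
Linear density = mass / length = 0.000915 / 0.389 = 0.00235219 g/m
Denier = (g/m) * 9000 = 0.00235219 * 9000 = 21.17

21.17


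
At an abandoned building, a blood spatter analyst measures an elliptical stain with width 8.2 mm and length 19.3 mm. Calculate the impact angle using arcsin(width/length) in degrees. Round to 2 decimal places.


Blood spatter impact angle calculation:
width / length = 8.2 / 19.3 = 0.42487
angle = arcsin(0.42487)
angle = 25.14 degrees

25.14


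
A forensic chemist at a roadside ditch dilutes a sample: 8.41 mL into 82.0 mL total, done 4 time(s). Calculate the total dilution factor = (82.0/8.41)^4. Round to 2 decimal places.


Dilution factor calculation:
Single dilution = V_total / V_sample = 82.0 / 8.41 ≈ 9.750297
Number of dilutions = 4
Total DF = (82.0 / 8.41)^4 (full precision, rounded at the end) = 9037.98

9037.98


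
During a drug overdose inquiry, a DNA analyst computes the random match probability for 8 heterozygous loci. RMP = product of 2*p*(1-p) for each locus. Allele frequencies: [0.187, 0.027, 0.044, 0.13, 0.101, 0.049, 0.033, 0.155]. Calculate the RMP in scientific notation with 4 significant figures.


Computing RMP for 8 loci:
Locus 1: 2 * 0.187 * 0.813 = 0.304062
Locus 2: 2 * 0.027 * 0.973 = 0.052542
Locus 3: 2 * 0.044 * 0.956 = 0.084128
Locus 4: 2 * 0.13 * 0.87 = 0.2262
Locus 5: 2 * 0.101 * 0.899 = 0.181598
Locus 6: 2 * 0.049 * 0.951 = 0.093198
Locus 7: 2 * 0.033 * 0.967 = 0.063822
Locus 8: 2 * 0.155 * 0.845 = 0.26195
RMP = 8.602e-08

8.602e-08


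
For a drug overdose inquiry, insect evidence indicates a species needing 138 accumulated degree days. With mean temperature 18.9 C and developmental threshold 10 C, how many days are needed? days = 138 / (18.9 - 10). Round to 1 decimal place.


Insect development time:
Effective temperature = avg_temp - T_base = 18.9 - 10 = 8.9 C
Days = ADD / effective_temp = 138 / 8.9 = 15.5 days

15.5


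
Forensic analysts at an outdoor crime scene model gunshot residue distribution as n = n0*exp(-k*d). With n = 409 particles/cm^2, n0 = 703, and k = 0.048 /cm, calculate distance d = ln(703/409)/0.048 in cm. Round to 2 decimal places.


GSR distance calculation:
n0/n = 703 / 409 = 1.718826
ln(n0/n) = 0.541641
d = 0.541641 / 0.048 = 11.28 cm

11.28


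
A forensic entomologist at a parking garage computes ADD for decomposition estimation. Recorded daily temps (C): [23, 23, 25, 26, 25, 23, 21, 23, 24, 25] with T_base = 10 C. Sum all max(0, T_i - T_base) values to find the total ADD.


Computing ADD day by day:
Day 1: max(0, 23 - 10) = 13
Day 2: max(0, 23 - 10) = 13
Day 3: max(0, 25 - 10) = 15
Day 4: max(0, 26 - 10) = 16
Day 5: max(0, 25 - 10) = 15
Day 6: max(0, 23 - 10) = 13
Day 7: max(0, 21 - 10) = 11
Day 8: max(0, 23 - 10) = 13
Day 9: max(0, 24 - 10) = 14
Day 10: max(0, 25 - 10) = 15
Total ADD = 138

138


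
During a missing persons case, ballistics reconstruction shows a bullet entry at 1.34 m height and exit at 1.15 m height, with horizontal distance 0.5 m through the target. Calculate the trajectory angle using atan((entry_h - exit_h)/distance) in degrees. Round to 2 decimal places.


Bullet trajectory angle:
Height difference = 1.34 - 1.15 = 0.19 m
angle = atan(0.19 / 0.5)
angle = atan(0.38)
angle = 20.81 degrees

20.81


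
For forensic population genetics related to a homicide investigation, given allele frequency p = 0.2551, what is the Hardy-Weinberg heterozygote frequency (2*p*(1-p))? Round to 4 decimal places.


Hardy-Weinberg heterozygote frequency:
q = 1 - p = 1 - 0.2551 = 0.7449
2pq = 2 * 0.2551 * 0.7449 = 0.3800

0.3800


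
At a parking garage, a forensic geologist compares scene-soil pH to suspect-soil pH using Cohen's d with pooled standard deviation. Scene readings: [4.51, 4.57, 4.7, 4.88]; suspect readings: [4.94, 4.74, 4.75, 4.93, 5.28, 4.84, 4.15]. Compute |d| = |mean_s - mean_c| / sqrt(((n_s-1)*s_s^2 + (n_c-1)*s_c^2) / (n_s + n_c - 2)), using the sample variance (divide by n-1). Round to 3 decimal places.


Pooled-variance Cohen's d for soil pH comparison:
Scene mean = 18.66 / 4 = 4.665
Suspect mean = 33.63 / 7 = 4.804286
Scene sample variance s_s^2 = 0.026833
Suspect sample variance s_c^2 = 0.116162
Pooled variance = ((n_s-1)*s_s^2 + (n_c-1)*s_c^2) / (n_s + n_c - 2) = 0.086386
Pooled SD = sqrt(0.086386) = 0.293915
Mean difference = -0.139286
|d| = |-0.139286| / 0.293915 = 0.474

0.474


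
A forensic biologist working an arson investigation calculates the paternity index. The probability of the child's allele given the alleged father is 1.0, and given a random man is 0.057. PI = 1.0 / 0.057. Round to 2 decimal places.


Paternity Index calculation:
PI = P(allele|father) / P(allele|random)
PI = 1.0 / 0.057
PI = 17.54

17.54


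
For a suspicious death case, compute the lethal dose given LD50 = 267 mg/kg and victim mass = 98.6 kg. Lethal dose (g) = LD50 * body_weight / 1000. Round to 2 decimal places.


Lethal dose calculation:
Lethal dose = LD50 * body_weight / 1000
= 267 * 98.6 / 1000
= 26326.2 / 1000
= 26.33 g

26.33


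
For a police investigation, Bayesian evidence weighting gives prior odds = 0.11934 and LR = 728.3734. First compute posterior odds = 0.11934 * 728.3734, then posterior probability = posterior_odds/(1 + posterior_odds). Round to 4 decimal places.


Bayesian evidence evaluation:
Posterior odds = prior_odds * LR = 0.11934 * 728.3734 = 86.92408
Posterior probability = posterior_odds / (1 + posterior_odds)
= 86.92408 / (1 + 86.92408)
= 86.92408 / 87.92408
= 0.9886

0.9886


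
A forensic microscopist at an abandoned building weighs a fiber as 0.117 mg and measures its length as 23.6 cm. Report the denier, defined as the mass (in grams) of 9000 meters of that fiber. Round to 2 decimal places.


Denier calculation:
Mass in grams = 0.117 mg / 1000 = 0.000117 g
Length in meters = 23.6 cm / 100 = 0.236 m
Linear density = mass / length = 0.000117 / 0.236 = 0.00049576 g/m
Denier = (g/m) * 9000 = 0.00049576 * 9000 = 4.46

4.46


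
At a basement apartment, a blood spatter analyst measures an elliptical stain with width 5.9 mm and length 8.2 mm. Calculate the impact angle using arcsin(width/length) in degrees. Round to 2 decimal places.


Blood spatter impact angle calculation:
width / length = 5.9 / 8.2 = 0.719512
angle = arcsin(0.719512)
angle = 46.01 degrees

46.01


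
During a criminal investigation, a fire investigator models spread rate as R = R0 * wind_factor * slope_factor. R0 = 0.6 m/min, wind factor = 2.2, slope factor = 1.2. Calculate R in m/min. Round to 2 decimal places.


Fire spread rate calculation:
R = R0 * wind_factor * slope_factor
= 0.6 * 2.2 * 1.2
= 1.32 * 1.2
= 1.58 m/min

1.58


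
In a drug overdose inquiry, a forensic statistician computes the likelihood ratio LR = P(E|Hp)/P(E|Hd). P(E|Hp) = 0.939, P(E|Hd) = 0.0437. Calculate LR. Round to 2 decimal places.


Likelihood ratio calculation:
LR = P(E|Hp) / P(E|Hd)
LR = 0.939 / 0.0437
LR = 21.49

21.49


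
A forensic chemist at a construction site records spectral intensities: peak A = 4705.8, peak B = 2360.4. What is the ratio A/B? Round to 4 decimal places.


Spectral peak ratio:
Peak A = 4705.8 counts
Peak B = 2360.4 counts
Ratio = 4705.8 / 2360.4 = 1.9936

1.9936


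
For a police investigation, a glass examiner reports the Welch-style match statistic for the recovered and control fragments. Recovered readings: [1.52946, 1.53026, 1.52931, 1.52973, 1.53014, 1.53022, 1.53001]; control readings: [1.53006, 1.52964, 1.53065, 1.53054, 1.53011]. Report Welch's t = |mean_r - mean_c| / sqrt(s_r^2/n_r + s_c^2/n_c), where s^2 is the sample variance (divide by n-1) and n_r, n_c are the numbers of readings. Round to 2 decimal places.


Welch's t-criterion for glass RI comparison:
Recovered mean = sum / n_r = 10.70913 / 7 = 1.5298757
Control mean = sum / n_c = 7.651 / 5 = 1.5302
Recovered sample variance s_r^2 = 1.44695e-07
Control sample variance s_c^2 = 1.6485e-07
Welch SE (unpooled) = sqrt(s_r^2/n_r + s_c^2/n_c) = sqrt(2.06707e-08 + 3.297e-08) = sqrt(5.36407e-08) = 0.000231605
|mean_r - mean_c| = 0.000324286
t = 0.000324286 / 0.000231605 = 1.40

1.40


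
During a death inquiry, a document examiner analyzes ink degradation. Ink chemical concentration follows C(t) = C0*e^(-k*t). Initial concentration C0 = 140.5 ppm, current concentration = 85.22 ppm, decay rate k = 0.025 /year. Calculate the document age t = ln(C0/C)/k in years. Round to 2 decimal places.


Document age estimation:
C0/C = 140.5 / 85.22 = 1.648674
ln(C0/C) = 0.499971
t = 0.499971 / 0.025 = 20.00 years

20.00


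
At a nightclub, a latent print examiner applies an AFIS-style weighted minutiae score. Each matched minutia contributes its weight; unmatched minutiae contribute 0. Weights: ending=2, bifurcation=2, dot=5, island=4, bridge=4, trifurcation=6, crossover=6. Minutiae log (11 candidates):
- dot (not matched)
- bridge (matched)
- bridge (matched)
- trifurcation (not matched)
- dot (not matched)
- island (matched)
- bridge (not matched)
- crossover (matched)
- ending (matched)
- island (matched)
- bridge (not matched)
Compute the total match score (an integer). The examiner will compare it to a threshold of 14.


Weighted minutiae match score:
  dot: not matched, +0
  bridge: matched, +4 (running total 4)
  bridge: matched, +4 (running total 8)
  trifurcation: not matched, +0
  dot: not matched, +0
  island: matched, +4 (running total 12)
  bridge: not matched, +0
  crossover: matched, +6 (running total 18)
  ending: matched, +2 (running total 20)
  island: matched, +4 (running total 24)
  bridge: not matched, +0
Total score = 24
Threshold = 14; verdict = identification

24


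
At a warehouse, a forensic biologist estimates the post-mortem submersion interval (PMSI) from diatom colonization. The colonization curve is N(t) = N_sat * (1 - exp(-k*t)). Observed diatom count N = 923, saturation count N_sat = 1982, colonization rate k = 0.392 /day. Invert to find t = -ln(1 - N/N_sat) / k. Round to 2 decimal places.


PMSI from diatom colonization curve:
N / N_sat = 923 / 1982 = 0.465691
1 - N/N_sat = 0.534309
ln(1 - N/N_sat) = -0.626781
t = -ln(1 - N/N_sat) / k = -(-0.626781) / 0.392 = 1.60 days

1.60


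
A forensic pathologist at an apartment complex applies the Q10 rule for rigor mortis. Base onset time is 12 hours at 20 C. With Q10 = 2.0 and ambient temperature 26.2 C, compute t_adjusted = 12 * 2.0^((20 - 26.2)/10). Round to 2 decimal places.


Rigor mortis time adjustment:
Exponent = (T_ref - T_actual) / 10 = (20 - 26.2) / 10 = -0.62
Q10 factor = 2.0^-0.62 = 0.65067
t_adjusted = 12 * 0.65067 = 7.81 hours

7.81


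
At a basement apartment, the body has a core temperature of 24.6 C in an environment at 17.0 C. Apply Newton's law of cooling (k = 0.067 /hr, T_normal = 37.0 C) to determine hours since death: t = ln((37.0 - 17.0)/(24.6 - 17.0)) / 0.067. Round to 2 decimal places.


Using Newton's law of cooling:
t = ln((T_normal - T_ambient) / (T_body - T_ambient)) / k
T_normal - T_ambient = 20.0
T_body - T_ambient = 7.6
Ratio = 2.631579
ln(ratio) = 0.967584
t = 0.967584 / 0.067 = 14.44 hours

14.44


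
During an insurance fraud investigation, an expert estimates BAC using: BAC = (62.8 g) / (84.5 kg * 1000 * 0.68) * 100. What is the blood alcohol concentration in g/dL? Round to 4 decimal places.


Applying the Widmark formula:
BAC = (dose_g / (body_wt * 1000 * r)) * 100
Denominator = 84.5 * 1000 * 0.68 = 57460
BAC = (62.8 / 57460) * 100
BAC = 0.1093 g/dL

0.1093


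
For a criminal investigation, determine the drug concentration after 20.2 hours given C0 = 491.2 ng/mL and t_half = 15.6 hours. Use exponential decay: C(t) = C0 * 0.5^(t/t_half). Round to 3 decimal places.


Drug concentration decay:
Number of half-lives = t / t_half = 20.2 / 15.6 = 1.294872
Decay factor = 0.5^1.294872 = 0.40757233
C(t) = 491.2 * 0.40757233 = 200.200 ng/mL

200.200


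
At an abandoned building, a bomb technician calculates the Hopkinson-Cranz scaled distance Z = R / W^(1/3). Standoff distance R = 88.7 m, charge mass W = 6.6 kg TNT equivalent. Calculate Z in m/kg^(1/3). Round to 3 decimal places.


Scaled distance calculation:
W^(1/3) = 6.6^(1/3) = 1.875777
Z = R / W^(1/3) = 88.7 / 1.875777
Z = 47.287 m/kg^(1/3)

47.287


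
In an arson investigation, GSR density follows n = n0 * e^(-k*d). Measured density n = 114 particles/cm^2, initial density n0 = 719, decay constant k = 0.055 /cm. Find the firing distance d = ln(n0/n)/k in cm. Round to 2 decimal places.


GSR distance calculation:
n0/n = 719 / 114 = 6.307018
ln(n0/n) = 1.841663
d = 1.841663 / 0.055 = 33.48 cm

33.48


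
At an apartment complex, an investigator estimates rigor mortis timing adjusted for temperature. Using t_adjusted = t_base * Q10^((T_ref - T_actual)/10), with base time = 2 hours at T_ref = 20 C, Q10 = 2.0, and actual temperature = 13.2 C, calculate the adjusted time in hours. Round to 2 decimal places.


Rigor mortis time adjustment:
Exponent = (T_ref - T_actual) / 10 = (20 - 13.2) / 10 = 0.68
Q10 factor = 2.0^0.68 = 1.60214
t_adjusted = 2 * 1.60214 = 3.20 hours

3.20


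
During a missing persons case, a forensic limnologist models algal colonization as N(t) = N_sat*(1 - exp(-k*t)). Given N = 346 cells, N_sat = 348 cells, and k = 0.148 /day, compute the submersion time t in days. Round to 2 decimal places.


PMSI from diatom colonization curve:
N / N_sat = 346 / 348 = 0.994253
1 - N/N_sat = 0.005747
ln(1 - N/N_sat) = -5.159077
t = -ln(1 - N/N_sat) / k = -(-5.159077) / 0.148 = 34.86 days

34.86


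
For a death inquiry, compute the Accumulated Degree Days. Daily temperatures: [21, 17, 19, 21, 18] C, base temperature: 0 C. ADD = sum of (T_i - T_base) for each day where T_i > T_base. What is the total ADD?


Computing ADD day by day:
Day 1: max(0, 21 - 0) = 21
Day 2: max(0, 17 - 0) = 17
Day 3: max(0, 19 - 0) = 19
Day 4: max(0, 21 - 0) = 21
Day 5: max(0, 18 - 0) = 18
Total ADD = 96

96


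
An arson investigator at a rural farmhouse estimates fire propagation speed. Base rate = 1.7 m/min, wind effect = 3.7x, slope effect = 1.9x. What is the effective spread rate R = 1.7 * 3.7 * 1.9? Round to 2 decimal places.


Fire spread rate calculation:
R = R0 * wind_factor * slope_factor
= 1.7 * 3.7 * 1.9
= 6.29 * 1.9
= 11.95 m/min

11.95


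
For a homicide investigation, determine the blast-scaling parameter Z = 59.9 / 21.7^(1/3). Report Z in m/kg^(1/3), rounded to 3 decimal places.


Scaled distance calculation:
W^(1/3) = 21.7^(1/3) = 2.789244
Z = R / W^(1/3) = 59.9 / 2.789244
Z = 21.475 m/kg^(1/3)

21.475


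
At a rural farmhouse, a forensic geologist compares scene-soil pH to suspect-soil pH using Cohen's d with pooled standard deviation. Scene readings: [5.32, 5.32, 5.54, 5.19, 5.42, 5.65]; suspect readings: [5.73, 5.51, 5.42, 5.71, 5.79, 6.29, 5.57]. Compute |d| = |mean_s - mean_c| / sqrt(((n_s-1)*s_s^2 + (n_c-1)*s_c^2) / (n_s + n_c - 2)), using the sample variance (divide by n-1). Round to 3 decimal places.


Pooled-variance Cohen's d for soil pH comparison:
Scene mean = 32.44 / 6 = 5.406667
Suspect mean = 40.02 / 7 = 5.717143
Scene sample variance s_s^2 = 0.027827
Suspect sample variance s_c^2 = 0.08109
Pooled variance = ((n_s-1)*s_s^2 + (n_c-1)*s_c^2) / (n_s + n_c - 2) = 0.05688
Pooled SD = sqrt(0.05688) = 0.238495
Mean difference = -0.310476
|d| = |-0.310476| / 0.238495 = 1.302

1.302


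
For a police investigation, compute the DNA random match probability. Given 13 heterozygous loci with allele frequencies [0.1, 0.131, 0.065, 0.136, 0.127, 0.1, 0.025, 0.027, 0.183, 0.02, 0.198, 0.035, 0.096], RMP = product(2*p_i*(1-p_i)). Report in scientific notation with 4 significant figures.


Computing RMP for 13 loci:
Locus 1: 2 * 0.1 * 0.9 = 0.18
Locus 2: 2 * 0.131 * 0.869 = 0.227678
Locus 3: 2 * 0.065 * 0.935 = 0.12155
Locus 4: 2 * 0.136 * 0.864 = 0.235008
Locus 5: 2 * 0.127 * 0.873 = 0.221742
Locus 6: 2 * 0.1 * 0.9 = 0.18
Locus 7: 2 * 0.025 * 0.975 = 0.04875
Locus 8: 2 * 0.027 * 0.973 = 0.052542
Locus 9: 2 * 0.183 * 0.817 = 0.299022
Locus 10: 2 * 0.02 * 0.98 = 0.0392
Locus 11: 2 * 0.198 * 0.802 = 0.317592
Locus 12: 2 * 0.035 * 0.965 = 0.06755
Locus 13: 2 * 0.096 * 0.904 = 0.173568
RMP = 5.224e-12

5.224e-12


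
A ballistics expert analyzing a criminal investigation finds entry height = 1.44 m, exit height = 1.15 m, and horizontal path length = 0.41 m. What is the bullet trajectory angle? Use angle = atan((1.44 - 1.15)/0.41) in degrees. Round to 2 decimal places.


Bullet trajectory angle:
Height difference = 1.44 - 1.15 = 0.29 m
angle = atan(0.29 / 0.41)
angle = atan(0.707317)
angle = 35.27 degrees

35.27


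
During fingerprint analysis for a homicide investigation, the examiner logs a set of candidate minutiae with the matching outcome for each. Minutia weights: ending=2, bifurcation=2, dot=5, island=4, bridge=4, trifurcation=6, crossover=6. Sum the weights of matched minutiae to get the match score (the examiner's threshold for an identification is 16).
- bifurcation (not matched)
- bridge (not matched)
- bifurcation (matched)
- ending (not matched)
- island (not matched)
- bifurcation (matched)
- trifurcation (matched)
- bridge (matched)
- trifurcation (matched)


Weighted minutiae match score:
  bifurcation: not matched, +0
  bridge: not matched, +0
  bifurcation: matched, +2 (running total 2)
  ending: not matched, +0
  island: not matched, +0
  bifurcation: matched, +2 (running total 4)
  trifurcation: matched, +6 (running total 10)
  bridge: matched, +4 (running total 14)
  trifurcation: matched, +6 (running total 20)
Total score = 20
Threshold = 16; verdict = identification

20
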